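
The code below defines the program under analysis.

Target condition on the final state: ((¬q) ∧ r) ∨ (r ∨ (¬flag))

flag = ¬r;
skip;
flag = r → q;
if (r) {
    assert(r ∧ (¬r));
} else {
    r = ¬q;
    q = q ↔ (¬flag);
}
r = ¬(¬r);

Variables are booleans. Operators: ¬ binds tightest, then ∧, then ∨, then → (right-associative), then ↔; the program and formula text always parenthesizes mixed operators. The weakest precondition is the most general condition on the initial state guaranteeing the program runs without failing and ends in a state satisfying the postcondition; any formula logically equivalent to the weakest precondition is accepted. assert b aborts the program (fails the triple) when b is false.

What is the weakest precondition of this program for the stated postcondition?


Working backward. After the program, the postcondition ((¬q) ∧ r) ∨ (r ∨ (¬flag)) must hold; in canonical form it is ((¬q) ∧ r) ∨ r ∨ (¬flag).
Before r := ¬(¬r): ((¬q) ∧ r) ∨ r ∨ (¬flag)
Then branch requires false; else branch requires ((¬(q ↔ (¬flag))) ∧ (¬q)) ∨ (¬q) ∨ (¬flag).
Before the if: (¬r) ∧ ((¬r) → (((¬(q ↔ (¬flag))) ∧ (¬q)) ∨ (¬q) ∨ (¬flag)))
Before flag := r → q: (¬r) ∧ ((¬r) → (((¬(q ↔ (¬(r → q)))) ∧ (¬q)) ∨ (¬q) ∨ (¬(r → q))))
Before skip: (¬r) ∧ ((¬r) → (((¬(q ↔ (¬(r → q)))) ∧ (¬q)) ∨ (¬q) ∨ (¬(r → q))))
Before flag := ¬r: (¬r) ∧ ((¬r) → (((¬(q ↔ (¬(r → q)))) ∧ (¬q)) ∨ (¬q) ∨ (¬(r → q))))
Answer: WP = (¬r) ∧ ((¬r) → (((¬(q ↔ (¬(r → q)))) ∧ (¬q)) ∨ (¬q) ∨ (¬(r → q))))


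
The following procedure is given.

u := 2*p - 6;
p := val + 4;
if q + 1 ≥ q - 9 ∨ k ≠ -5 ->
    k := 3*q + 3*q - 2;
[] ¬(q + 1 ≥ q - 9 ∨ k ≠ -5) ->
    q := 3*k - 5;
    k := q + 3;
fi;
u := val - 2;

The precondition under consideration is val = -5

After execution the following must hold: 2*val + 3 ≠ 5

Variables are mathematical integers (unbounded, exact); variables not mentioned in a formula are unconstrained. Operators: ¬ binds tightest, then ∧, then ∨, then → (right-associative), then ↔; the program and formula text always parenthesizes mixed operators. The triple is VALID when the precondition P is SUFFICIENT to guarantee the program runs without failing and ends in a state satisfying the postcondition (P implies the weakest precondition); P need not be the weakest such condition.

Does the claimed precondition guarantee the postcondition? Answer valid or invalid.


Working backward. After the program, the postcondition 2*val + 3 ≠ 5 must hold; in canonical form it is 2*val ≠ 2.
Before u := val - 2: 2*val ≠ 2
Then branch requires 2*val ≠ 2; else branch requires 2*val ≠ 2.
Before the if: 2*val ≠ 2
Before p := val + 4: 2*val ≠ 2
Before u := 2*p - 6: 2*val ≠ 2
The weakest precondition is 2*val ≠ 2.
Check whether val = -5 implies it.
Every state satisfying the precondition satisfies the weakest precondition: the implication holds.
Answer: valid


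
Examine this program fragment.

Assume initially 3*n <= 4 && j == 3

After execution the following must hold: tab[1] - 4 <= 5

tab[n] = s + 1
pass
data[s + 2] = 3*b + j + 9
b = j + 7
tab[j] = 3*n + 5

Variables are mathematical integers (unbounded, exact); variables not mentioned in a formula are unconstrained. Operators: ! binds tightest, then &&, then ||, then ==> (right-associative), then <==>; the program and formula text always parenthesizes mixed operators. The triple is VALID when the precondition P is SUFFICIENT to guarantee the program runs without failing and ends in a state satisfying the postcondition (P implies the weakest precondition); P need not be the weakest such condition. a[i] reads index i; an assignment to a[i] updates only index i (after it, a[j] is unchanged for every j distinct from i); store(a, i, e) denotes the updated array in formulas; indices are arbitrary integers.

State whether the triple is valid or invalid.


Working backward. After the program, the postcondition tab[1] - 4 <= 5 must hold; in canonical form it is tab[1] <= 9.
Before tab[j] := 3*n + 5: store(tab, j, 3*n + 5)[1] <= 9
Before b := j + 7: store(tab, j, 3*n + 5)[1] <= 9
Before data[s + 2] := 3*b + j + 9: store(tab, j, 3*n + 5)[1] <= 9
Before skip: store(tab, j, 3*n + 5)[1] <= 9
Before tab[n] := s + 1: store(store(tab, n, s + 1), j, 3*n + 5)[1] <= 9
The weakest precondition is store(store(tab, n, s + 1), j, 3*n + 5)[1] <= 9.
Check whether 3*n <= 4 && j == 3 implies it.
Countermodel: at the initial state j = 3, n = 1, s = 9, tab = {[1] = 10, [3] = 10, elsewhere 10}, the precondition holds but the weakest precondition fails.
Answer: invalid


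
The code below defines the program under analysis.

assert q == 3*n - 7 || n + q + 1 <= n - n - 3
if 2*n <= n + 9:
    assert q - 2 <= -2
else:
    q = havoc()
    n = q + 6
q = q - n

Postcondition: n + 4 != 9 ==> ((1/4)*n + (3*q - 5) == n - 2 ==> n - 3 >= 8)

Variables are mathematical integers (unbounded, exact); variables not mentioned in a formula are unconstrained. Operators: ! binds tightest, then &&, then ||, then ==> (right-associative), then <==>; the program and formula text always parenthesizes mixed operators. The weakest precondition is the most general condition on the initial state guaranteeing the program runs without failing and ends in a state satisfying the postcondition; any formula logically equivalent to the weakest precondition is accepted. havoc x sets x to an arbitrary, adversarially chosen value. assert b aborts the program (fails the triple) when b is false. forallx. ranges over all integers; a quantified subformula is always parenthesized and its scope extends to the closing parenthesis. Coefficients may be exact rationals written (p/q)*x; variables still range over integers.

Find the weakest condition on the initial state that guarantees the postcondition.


Working backward. After the program, the postcondition n + 4 != 9 ==> ((1/4)*n + (3*q - 5) == n - 2 ==> n - 3 >= 8) must hold; in canonical form it is n != 5 ==> (3*q == (3/4)*n + 3 ==> n >= 11).
Before q := q - n: n != 5 ==> (3*q == (15/4)*n + 3 ==> n >= 11)
Then branch requires q <= 0 && (n != 5 ==> (3*q == (15/4)*n + 3 ==> n >= 11)); else branch requires forall q_1. (q_1 != -1 ==> ((3/4)*q_1 == -51/2 ==> q_1 >= 5)).
Before the if: (n <= 9 ==> (q <= 0 && (n != 5 ==> (3*q == (15/4)*n + 3 ==> n >= 11)))) && ((!(n <= 9)) ==> (forall q_1. (q_1 != -1 ==> ((3/4)*q_1 == -51/2 ==> q_1 >= 5))))
Before assert q == 3*n - 7 || n + q + 1 <= n - n - 3: (q == 3*n - 7 || n + q <= -4) && (n <= 9 ==> (q <= 0 && (n != 5 ==> (3*q == (15/4)*n + 3 ==> n >= 11)))) && ((!(n <= 9)) ==> (forall q_1. (q_1 != -1 ==> ((3/4)*q_1 == -51/2 ==> q_1 >= 5))))
Answer: WP = (q == 3*n - 7 || n + q <= -4) && (n <= 9 ==> (q <= 0 && (n != 5 ==> (3*q == (15/4)*n + 3 ==> n >= 11)))) && ((!(n <= 9)) ==> (forall q_1. (q_1 != -1 ==> ((3/4)*q_1 == -51/2 ==> q_1 >= 5))))


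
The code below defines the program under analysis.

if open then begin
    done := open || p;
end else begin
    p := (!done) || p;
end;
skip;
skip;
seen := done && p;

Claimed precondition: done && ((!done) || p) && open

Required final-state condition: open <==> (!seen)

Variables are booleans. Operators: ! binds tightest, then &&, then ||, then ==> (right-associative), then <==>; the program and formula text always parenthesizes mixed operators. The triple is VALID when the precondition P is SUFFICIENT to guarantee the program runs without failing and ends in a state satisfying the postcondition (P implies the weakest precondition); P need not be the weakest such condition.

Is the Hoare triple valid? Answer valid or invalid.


Working backward. After the program, open <==> (!seen) must hold.
Before seen := done && p: open <==> (!(done && p))
Before skip: open <==> (!(done && p))
Before skip: open <==> (!(done && p))
Then branch requires open <==> (!((open || p) && p)); else branch requires open <==> (!(done && ((!done) || p))).
Before the if: (open ==> (open <==> (!((open || p) && p)))) && ((!open) ==> (open <==> (!(done && ((!done) || p)))))
The weakest precondition is (open ==> (open <==> (!((open || p) && p)))) && ((!open) ==> (open <==> (!(done && ((!done) || p))))).
Check whether done && ((!done) || p) && open implies it.
Countermodel: at the initial state done = true, open = true, p = true, the precondition holds but the weakest precondition fails.
Answer: invalid


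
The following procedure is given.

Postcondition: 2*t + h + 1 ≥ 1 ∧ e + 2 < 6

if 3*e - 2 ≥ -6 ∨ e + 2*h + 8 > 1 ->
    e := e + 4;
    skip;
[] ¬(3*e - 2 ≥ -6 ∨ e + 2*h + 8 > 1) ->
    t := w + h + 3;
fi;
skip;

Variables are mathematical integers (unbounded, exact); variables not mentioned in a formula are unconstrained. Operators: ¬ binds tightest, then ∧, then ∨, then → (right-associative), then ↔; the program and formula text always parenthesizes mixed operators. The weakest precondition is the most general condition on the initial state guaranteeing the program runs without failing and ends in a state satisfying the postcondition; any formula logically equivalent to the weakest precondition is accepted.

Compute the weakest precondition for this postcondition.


Working backward. After the program, the postcondition 2*t + h + 1 ≥ 1 ∧ e + 2 < 6 must hold; in canonical form it is h + 2*t ≥ 0 ∧ e < 4.
Before skip: h + 2*t ≥ 0 ∧ e < 4
Then branch requires h + 2*t ≥ 0 ∧ e < 0; else branch requires 3*h + 2*w ≥ -6 ∧ e < 4.
Before the if: ((3*e ≥ -4 ∨ e + 2*h > -7) → (h + 2*t ≥ 0 ∧ e < 0)) ∧ ((¬(3*e ≥ -4 ∨ e + 2*h > -7)) → (3*h + 2*w ≥ -6 ∧ e < 4))
Answer: WP = ((3*e ≥ -4 ∨ e + 2*h > -7) → (h + 2*t ≥ 0 ∧ e < 0)) ∧ ((¬(3*e ≥ -4 ∨ e + 2*h > -7)) → (3*h + 2*w ≥ -6 ∧ e < 4))


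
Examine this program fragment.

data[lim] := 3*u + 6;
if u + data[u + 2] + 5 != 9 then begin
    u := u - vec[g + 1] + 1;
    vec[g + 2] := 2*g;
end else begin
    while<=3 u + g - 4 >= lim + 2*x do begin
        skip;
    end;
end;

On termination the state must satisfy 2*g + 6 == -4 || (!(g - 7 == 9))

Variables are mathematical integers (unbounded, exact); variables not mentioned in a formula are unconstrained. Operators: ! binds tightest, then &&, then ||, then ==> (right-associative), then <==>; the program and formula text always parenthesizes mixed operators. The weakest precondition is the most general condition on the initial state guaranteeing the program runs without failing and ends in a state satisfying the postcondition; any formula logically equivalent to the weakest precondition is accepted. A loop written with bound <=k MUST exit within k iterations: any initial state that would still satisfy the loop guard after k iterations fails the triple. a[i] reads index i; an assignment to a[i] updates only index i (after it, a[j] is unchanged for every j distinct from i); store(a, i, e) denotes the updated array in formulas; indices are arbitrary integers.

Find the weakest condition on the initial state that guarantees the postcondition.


Working backward. After the program, the postcondition 2*g + 6 == -4 || (!(g - 7 == 9)) must hold; in canonical form it is 2*g == -10 || (!(g == 16)).
Then branch requires 2*g == -10 || (!(g == 16)); else branch requires (g + u >= lim + 2*x + 4 ==> ((g + u >= lim + 2*x + 4 ==> ((g + u >= lim + 2*x + 4 ==> ((!(g + u >= lim + 2*x + 4)) && (2*g == -10 || (!(g == 16))))) && ((!(g + u >= lim + 2*x + 4)) ==> (2*g == -10 || (!(g == 16)))))) && ((!(g + u >= lim + 2*x + 4)) ==> (2*g == -10 || (!(g == 16)))))) && ((!(g + u >= lim + 2*x + 4)) ==> (2*g == -10 || (!(g == 16)))).
Before the if: (data[u + 2] + u != 4 ==> (2*g == -10 || (!(g == 16)))) && ((!(data[u + 2] + u != 4)) ==> ((g + u >= lim + 2*x + 4 ==> ((g + u >= lim + 2*x + 4 ==> ((g + u >= lim + 2*x + 4 ==> ((!(g + u >= lim + 2*x + 4)) && (2*g == -10 || (!(g == 16))))) && ((!(g + u >= lim + 2*x + 4)) ==> (2*g == -10 || (!(g == 16)))))) && ((!(g + u >= lim + 2*x + 4)) ==> (2*g == -10 || (!(g == 16)))))) && ((!(g + u >= lim + 2*x + 4)) ==> (2*g == -10 || (!(g == 16))))))
Before data[lim] := 3*u + 6: (store(data, lim, 3*u + 6)[u + 2] + u != 4 ==> (2*g == -10 || (!(g == 16)))) && ((!(store(data, lim, 3*u + 6)[u + 2] + u != 4)) ==> ((g + u >= lim + 2*x + 4 ==> ((g + u >= lim + 2*x + 4 ==> ((g + u >= lim + 2*x + 4 ==> ((!(g + u >= lim + 2*x + 4)) && (2*g == -10 || (!(g == 16))))) && ((!(g + u >= lim + 2*x + 4)) ==> (2*g == -10 || (!(g == 16)))))) && ((!(g + u >= lim + 2*x + 4)) ==> (2*g == -10 || (!(g == 16)))))) && ((!(g + u >= lim + 2*x + 4)) ==> (2*g == -10 || (!(g == 16))))))
Answer: WP = (store(data, lim, 3*u + 6)[u + 2] + u != 4 ==> (2*g == -10 || (!(g == 16)))) && ((!(store(data, lim, 3*u + 6)[u + 2] + u != 4)) ==> ((g + u >= lim + 2*x + 4 ==> ((g + u >= lim + 2*x + 4 ==> ((g + u >= lim + 2*x + 4 ==> ((!(g + u >= lim + 2*x + 4)) && (2*g == -10 || (!(g == 16))))) && ((!(g + u >= lim + 2*x + 4)) ==> (2*g == -10 || (!(g == 16)))))) && ((!(g + u >= lim + 2*x + 4)) ==> (2*g == -10 || (!(g == 16)))))) && ((!(g + u >= lim + 2*x + 4)) ==> (2*g == -10 || (!(g == 16))))))


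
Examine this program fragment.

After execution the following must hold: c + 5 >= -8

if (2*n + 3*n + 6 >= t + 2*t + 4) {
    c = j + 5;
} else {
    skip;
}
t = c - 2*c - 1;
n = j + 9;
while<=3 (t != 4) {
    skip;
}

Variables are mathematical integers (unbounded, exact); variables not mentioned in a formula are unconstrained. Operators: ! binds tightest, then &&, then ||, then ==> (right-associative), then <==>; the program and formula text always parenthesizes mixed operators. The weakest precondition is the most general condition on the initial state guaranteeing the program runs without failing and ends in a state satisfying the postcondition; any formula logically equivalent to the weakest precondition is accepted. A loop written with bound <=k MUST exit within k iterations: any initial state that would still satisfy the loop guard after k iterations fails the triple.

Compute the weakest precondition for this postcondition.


Working backward. After the program, the postcondition c + 5 >= -8 must hold; in canonical form it is c >= -13.
Before the loop (bound <=3), unroll the exhaustion recursion (WP_0 = exit-now case; WP_j = one more guarded iteration, up to j = 3):
  WP_0: (!(t != 4)) && c >= -13
  WP_1: (t != 4 ==> ((!(t != 4)) && c >= -13)) && ((!(t != 4)) ==> c >= -13)
  WP_2: (t != 4 ==> ((t != 4 ==> ((!(t != 4)) && c >= -13)) && ((!(t != 4)) ==> c >= -13))) && ((!(t != 4)) ==> c >= -13)
  WP_3: (t != 4 ==> ((t != 4 ==> ((t != 4 ==> ((!(t != 4)) && c >= -13)) && ((!(t != 4)) ==> c >= -13))) && ((!(t != 4)) ==> c >= -13))) && ((!(t != 4)) ==> c >= -13)
So before the loop: (t != 4 ==> ((t != 4 ==> ((t != 4 ==> ((!(t != 4)) && c >= -13)) && ((!(t != 4)) ==> c >= -13))) && ((!(t != 4)) ==> c >= -13))) && ((!(t != 4)) ==> c >= -13)
Before n := j + 9: (t != 4 ==> ((t != 4 ==> ((t != 4 ==> ((!(t != 4)) && c >= -13)) && ((!(t != 4)) ==> c >= -13))) && ((!(t != 4)) ==> c >= -13))) && ((!(t != 4)) ==> c >= -13)
Before t := c - 2*c - 1: (c != -5 ==> ((c != -5 ==> ((c != -5 ==> ((!(c != -5)) && c >= -13)) && ((!(c != -5)) ==> c >= -13))) && ((!(c != -5)) ==> c >= -13))) && ((!(c != -5)) ==> c >= -13)
Then branch requires (j != -10 ==> ((j != -10 ==> ((j != -10 ==> ((!(j != -10)) && j >= -18)) && ((!(j != -10)) ==> j >= -18))) && ((!(j != -10)) ==> j >= -18))) && ((!(j != -10)) ==> j >= -18); else branch requires (c != -5 ==> ((c != -5 ==> ((c != -5 ==> ((!(c != -5)) && c >= -13)) && ((!(c != -5)) ==> c >= -13))) && ((!(c != -5)) ==> c >= -13))) && ((!(c != -5)) ==> c >= -13).
Before the if: (5*n >= 3*t - 2 ==> ((j != -10 ==> ((j != -10 ==> ((j != -10 ==> ((!(j != -10)) && j >= -18)) && ((!(j != -10)) ==> j >= -18))) && ((!(j != -10)) ==> j >= -18))) && ((!(j != -10)) ==> j >= -18))) && ((!(5*n >= 3*t - 2)) ==> ((c != -5 ==> ((c != -5 ==> ((c != -5 ==> ((!(c != -5)) && c >= -13)) && ((!(c != -5)) ==> c >= -13))) && ((!(c != -5)) ==> c >= -13))) && ((!(c != -5)) ==> c >= -13)))
Answer: WP = (5*n >= 3*t - 2 ==> ((j != -10 ==> ((j != -10 ==> ((j != -10 ==> ((!(j != -10)) && j >= -18)) && ((!(j != -10)) ==> j >= -18))) && ((!(j != -10)) ==> j >= -18))) && ((!(j != -10)) ==> j >= -18))) && ((!(5*n >= 3*t - 2)) ==> ((c != -5 ==> ((c != -5 ==> ((c != -5 ==> ((!(c != -5)) && c >= -13)) && ((!(c != -5)) ==> c >= -13))) && ((!(c != -5)) ==> c >= -13))) && ((!(c != -5)) ==> c >= -13)))


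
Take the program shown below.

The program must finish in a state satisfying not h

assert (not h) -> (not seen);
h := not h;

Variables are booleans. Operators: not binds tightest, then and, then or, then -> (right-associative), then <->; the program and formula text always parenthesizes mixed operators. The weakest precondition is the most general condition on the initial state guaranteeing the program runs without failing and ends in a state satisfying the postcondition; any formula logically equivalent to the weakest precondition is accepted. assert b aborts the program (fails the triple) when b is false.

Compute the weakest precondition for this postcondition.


Working backward. After the program, not h must hold.
Before h := not h: h
Before assert (not h) -> (not seen): ((not h) -> (not seen)) and h
Answer: WP = ((not h) -> (not seen)) and h


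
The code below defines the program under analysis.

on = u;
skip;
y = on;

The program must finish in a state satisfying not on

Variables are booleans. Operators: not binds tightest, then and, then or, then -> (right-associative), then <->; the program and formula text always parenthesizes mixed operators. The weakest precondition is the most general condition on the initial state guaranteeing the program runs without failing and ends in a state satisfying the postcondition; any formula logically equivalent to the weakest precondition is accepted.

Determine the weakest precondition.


Working backward. After the program, not on must hold.
Before y := on: not on
Before skip: not on
Before on := u: not u
Answer: WP = not u


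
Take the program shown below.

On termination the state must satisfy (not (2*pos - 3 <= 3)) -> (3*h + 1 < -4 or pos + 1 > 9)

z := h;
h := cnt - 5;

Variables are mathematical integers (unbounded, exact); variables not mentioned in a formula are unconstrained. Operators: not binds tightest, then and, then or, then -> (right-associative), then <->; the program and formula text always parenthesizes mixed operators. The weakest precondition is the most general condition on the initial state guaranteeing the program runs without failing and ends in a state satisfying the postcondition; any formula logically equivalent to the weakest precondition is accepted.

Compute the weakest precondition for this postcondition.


Working backward. After the program, the postcondition (not (2*pos - 3 <= 3)) -> (3*h + 1 < -4 or pos + 1 > 9) must hold; in canonical form it is (not (2*pos <= 6)) -> (3*h < -5 or pos > 8).
Before h := cnt - 5: (not (2*pos <= 6)) -> (3*cnt < 10 or pos > 8)
Before z := h: (not (2*pos <= 6)) -> (3*cnt < 10 or pos > 8)
Answer: WP = (not (2*pos <= 6)) -> (3*cnt < 10 or pos > 8)


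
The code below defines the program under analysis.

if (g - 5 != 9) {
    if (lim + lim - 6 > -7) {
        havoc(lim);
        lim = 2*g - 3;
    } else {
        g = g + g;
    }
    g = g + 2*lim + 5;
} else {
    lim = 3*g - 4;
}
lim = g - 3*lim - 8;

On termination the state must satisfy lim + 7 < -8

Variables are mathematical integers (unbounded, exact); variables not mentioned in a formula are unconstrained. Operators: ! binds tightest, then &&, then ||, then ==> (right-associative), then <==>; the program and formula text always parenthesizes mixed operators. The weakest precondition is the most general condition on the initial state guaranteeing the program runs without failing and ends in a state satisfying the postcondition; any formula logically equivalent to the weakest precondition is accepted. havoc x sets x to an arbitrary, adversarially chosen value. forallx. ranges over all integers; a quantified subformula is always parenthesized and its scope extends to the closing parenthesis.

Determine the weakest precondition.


Working backward. After the program, the postcondition lim + 7 < -8 must hold; in canonical form it is lim < -15.
Before lim := g - 3*lim - 8: g < 3*lim - 7
Then branch requires (2*lim > -1 ==> g > 15) && ((!(2*lim > -1)) ==> 2*g < lim - 12); else branch requires 8*g > 19.
Before the if: (g != 14 ==> ((2*lim > -1 ==> g > 15) && ((!(2*lim > -1)) ==> 2*g < lim - 12))) && ((!(g != 14)) ==> 8*g > 19)
Answer: WP = (g != 14 ==> ((2*lim > -1 ==> g > 15) && ((!(2*lim > -1)) ==> 2*g < lim - 12))) && ((!(g != 14)) ==> 8*g > 19)


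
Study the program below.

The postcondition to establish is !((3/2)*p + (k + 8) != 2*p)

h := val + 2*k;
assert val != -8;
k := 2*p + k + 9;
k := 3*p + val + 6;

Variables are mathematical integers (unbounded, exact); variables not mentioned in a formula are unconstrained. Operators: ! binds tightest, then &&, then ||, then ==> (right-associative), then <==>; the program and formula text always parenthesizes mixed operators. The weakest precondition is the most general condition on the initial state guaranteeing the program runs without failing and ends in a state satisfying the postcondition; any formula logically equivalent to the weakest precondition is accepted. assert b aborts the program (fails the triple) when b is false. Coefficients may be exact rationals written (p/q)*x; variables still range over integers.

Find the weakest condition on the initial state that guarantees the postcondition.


Working backward. After the program, the postcondition !((3/2)*p + (k + 8) != 2*p) must hold; in canonical form it is !(k != (1/2)*p - 8).
Before k := 3*p + val + 6: !((5/2)*p + val != -14)
Before k := 2*p + k + 9: !((5/2)*p + val != -14)
Before assert val != -8: val != -8 && (!((5/2)*p + val != -14))
Before h := val + 2*k: val != -8 && (!((5/2)*p + val != -14))
Answer: WP = val != -8 && (!((5/2)*p + val != -14))


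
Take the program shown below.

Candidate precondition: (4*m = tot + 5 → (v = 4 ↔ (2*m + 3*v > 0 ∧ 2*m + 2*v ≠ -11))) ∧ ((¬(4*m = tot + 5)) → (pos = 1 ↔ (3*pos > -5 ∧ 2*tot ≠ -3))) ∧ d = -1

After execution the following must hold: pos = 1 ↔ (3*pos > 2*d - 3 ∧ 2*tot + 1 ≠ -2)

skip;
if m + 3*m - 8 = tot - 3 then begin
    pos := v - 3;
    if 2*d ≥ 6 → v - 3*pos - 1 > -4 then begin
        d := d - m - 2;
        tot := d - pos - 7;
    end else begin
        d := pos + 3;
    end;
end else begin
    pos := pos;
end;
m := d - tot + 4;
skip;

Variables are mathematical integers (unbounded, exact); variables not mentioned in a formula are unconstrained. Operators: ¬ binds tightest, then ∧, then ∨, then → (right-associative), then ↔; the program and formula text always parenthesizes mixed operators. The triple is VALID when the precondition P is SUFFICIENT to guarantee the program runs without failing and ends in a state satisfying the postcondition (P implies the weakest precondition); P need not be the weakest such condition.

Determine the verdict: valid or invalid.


Working backward. After the program, the postcondition pos = 1 ↔ (3*pos > 2*d - 3 ∧ 2*tot + 1 ≠ -2) must hold; in canonical form it is pos = 1 ↔ (3*pos > 2*d - 3 ∧ 2*tot ≠ -3).
Before skip: pos = 1 ↔ (3*pos > 2*d - 3 ∧ 2*tot ≠ -3)
Before m := d - tot + 4: pos = 1 ↔ (3*pos > 2*d - 3 ∧ 2*tot ≠ -3)
Then branch requires ((2*d ≥ 6 → 2*v < 12) → (v = 4 ↔ (2*m + 3*v > 2*d + 2 ∧ 2*d ≠ 2*m + 2*v + 9))) ∧ ((¬(2*d ≥ 6 → 2*v < 12)) → (v = 4 ↔ (v > 6 ∧ 2*tot ≠ -3))); else branch requires pos = 1 ↔ (3*pos > 2*d - 3 ∧ 2*tot ≠ -3).
Before the if: (4*m = tot + 5 → (((2*d ≥ 6 → 2*v < 12) → (v = 4 ↔ (2*m + 3*v > 2*d + 2 ∧ 2*d ≠ 2*m + 2*v + 9))) ∧ ((¬(2*d ≥ 6 → 2*v < 12)) → (v = 4 ↔ (v > 6 ∧ 2*tot ≠ -3))))) ∧ ((¬(4*m = tot + 5)) → (pos = 1 ↔ (3*pos > 2*d - 3 ∧ 2*tot ≠ -3)))
Before skip: (4*m = tot + 5 → (((2*d ≥ 6 → 2*v < 12) → (v = 4 ↔ (2*m + 3*v > 2*d + 2 ∧ 2*d ≠ 2*m + 2*v + 9))) ∧ ((¬(2*d ≥ 6 → 2*v < 12)) → (v = 4 ↔ (v > 6 ∧ 2*tot ≠ -3))))) ∧ ((¬(4*m = tot + 5)) → (pos = 1 ↔ (3*pos > 2*d - 3 ∧ 2*tot ≠ -3)))
The weakest precondition is (4*m = tot + 5 → (((2*d ≥ 6 → 2*v < 12) → (v = 4 ↔ (2*m + 3*v > 2*d + 2 ∧ 2*d ≠ 2*m + 2*v + 9))) ∧ ((¬(2*d ≥ 6 → 2*v < 12)) → (v = 4 ↔ (v > 6 ∧ 2*tot ≠ -3))))) ∧ ((¬(4*m = tot + 5)) → (pos = 1 ↔ (3*pos > 2*d - 3 ∧ 2*tot ≠ -3))).
Check whether (4*m = tot + 5 → (v = 4 ↔ (2*m + 3*v > 0 ∧ 2*m + 2*v ≠ -11))) ∧ ((¬(4*m = tot + 5)) → (pos = 1 ↔ (3*pos > -5 ∧ 2*tot ≠ -3))) ∧ d = -1 implies it.
Every state satisfying the precondition satisfies the weakest precondition: the implication holds.
Answer: valid


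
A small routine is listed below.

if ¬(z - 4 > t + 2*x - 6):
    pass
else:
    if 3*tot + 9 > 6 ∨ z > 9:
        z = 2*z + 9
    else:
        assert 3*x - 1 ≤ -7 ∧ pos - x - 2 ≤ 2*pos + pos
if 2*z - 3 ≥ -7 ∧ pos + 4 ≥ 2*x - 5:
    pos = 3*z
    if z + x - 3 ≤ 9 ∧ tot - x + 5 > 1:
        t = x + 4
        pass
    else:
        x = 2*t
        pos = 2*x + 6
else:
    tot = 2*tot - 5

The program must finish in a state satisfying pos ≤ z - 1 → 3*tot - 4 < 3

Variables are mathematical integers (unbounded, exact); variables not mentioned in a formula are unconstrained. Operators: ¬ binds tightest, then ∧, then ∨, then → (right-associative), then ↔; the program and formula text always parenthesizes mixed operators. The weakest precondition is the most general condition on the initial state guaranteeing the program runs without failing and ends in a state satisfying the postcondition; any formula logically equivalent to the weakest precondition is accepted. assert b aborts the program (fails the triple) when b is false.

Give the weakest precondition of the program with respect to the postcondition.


Working backward. After the program, the postcondition pos ≤ z - 1 → 3*tot - 4 < 3 must hold; in canonical form it is pos ≤ z - 1 → 3*tot < 7.
Then branch requires ((x + z ≤ 12 ∧ tot > x - 4) → (2*z ≤ -1 → 3*tot < 7)) ∧ ((¬(x + z ≤ 12 ∧ tot > x - 4)) → (4*t ≤ z - 7 → 3*tot < 7)); else branch requires pos ≤ z - 1 → 6*tot < 22.
Before the if: ((2*z ≥ -4 ∧ pos ≥ 2*x - 9) → (((x + z ≤ 12 ∧ tot > x - 4) → (2*z ≤ -1 → 3*tot < 7)) ∧ ((¬(x + z ≤ 12 ∧ tot > x - 4)) → (4*t ≤ z - 7 → 3*tot < 7)))) ∧ ((¬(2*z ≥ -4 ∧ pos ≥ 2*x - 9)) → (pos ≤ z - 1 → 6*tot < 22))
Then branch requires ((2*z ≥ -4 ∧ pos ≥ 2*x - 9) → (((x + z ≤ 12 ∧ tot > x - 4) → (2*z ≤ -1 → 3*tot < 7)) ∧ ((¬(x + z ≤ 12 ∧ tot > x - 4)) → (4*t ≤ z - 7 → 3*tot < 7)))) ∧ ((¬(2*z ≥ -4 ∧ pos ≥ 2*x - 9)) → (pos ≤ z - 1 → 6*tot < 22)); else branch requires ((3*tot > -3 ∨ z > 9) → (((4*z ≥ -22 ∧ pos ≥ 2*x - 9) → (((x + 2*z ≤ 3 ∧ tot > x - 4) → (4*z ≤ -19 → 3*tot < 7)) ∧ ((¬(x + 2*z ≤ 3 ∧ tot > x - 4)) → (4*t ≤ 2*z + 2 → 3*tot < 7)))) ∧ ((¬(4*z ≥ -22 ∧ pos ≥ 2*x - 9)) → (pos ≤ 2*z + 8 → 6*tot < 22)))) ∧ ((¬(3*tot > -3 ∨ z > 9)) → (3*x ≤ -6 ∧ 2*pos + x ≥ -2 ∧ ((2*z ≥ -4 ∧ pos ≥ 2*x - 9) → (((x + z ≤ 12 ∧ tot > x - 4) → (2*z ≤ -1 → 3*tot < 7)) ∧ ((¬(x + z ≤ 12 ∧ tot > x - 4)) → (4*t ≤ z - 7 → 3*tot < 7)))) ∧ ((¬(2*z ≥ -4 ∧ pos ≥ 2*x - 9)) → (pos ≤ z - 1 → 6*tot < 22)))).
Before the if: ((¬(z > t + 2*x - 2)) → (((2*z ≥ -4 ∧ pos ≥ 2*x - 9) → (((x + z ≤ 12 ∧ tot > x - 4) → (2*z ≤ -1 → 3*tot < 7)) ∧ ((¬(x + z ≤ 12 ∧ tot > x - 4)) → (4*t ≤ z - 7 → 3*tot < 7)))) ∧ ((¬(2*z ≥ -4 ∧ pos ≥ 2*x - 9)) → (pos ≤ z - 1 → 6*tot < 22)))) ∧ (z > t + 2*x - 2 → (((3*tot > -3 ∨ z > 9) → (((4*z ≥ -22 ∧ pos ≥ 2*x - 9) → (((x + 2*z ≤ 3 ∧ tot > x - 4) → (4*z ≤ -19 → 3*tot < 7)) ∧ ((¬(x + 2*z ≤ 3 ∧ tot > x - 4)) → (4*t ≤ 2*z + 2 → 3*tot < 7)))) ∧ ((¬(4*z ≥ -22 ∧ pos ≥ 2*x - 9)) → (pos ≤ 2*z + 8 → 6*tot < 22)))) ∧ ((¬(3*tot > -3 ∨ z > 9)) → (3*x ≤ -6 ∧ 2*pos + x ≥ -2 ∧ ((2*z ≥ -4 ∧ pos ≥ 2*x - 9) → (((x + z ≤ 12 ∧ tot > x - 4) → (2*z ≤ -1 → 3*tot < 7)) ∧ ((¬(x + z ≤ 12 ∧ tot > x - 4)) → (4*t ≤ z - 7 → 3*tot < 7)))) ∧ ((¬(2*z ≥ -4 ∧ pos ≥ 2*x - 9)) → (pos ≤ z - 1 → 6*tot < 22))))))
Answer: WP = ((¬(z > t + 2*x - 2)) → (((2*z ≥ -4 ∧ pos ≥ 2*x - 9) → (((x + z ≤ 12 ∧ tot > x - 4) → (2*z ≤ -1 → 3*tot < 7)) ∧ ((¬(x + z ≤ 12 ∧ tot > x - 4)) → (4*t ≤ z - 7 → 3*tot < 7)))) ∧ ((¬(2*z ≥ -4 ∧ pos ≥ 2*x - 9)) → (pos ≤ z - 1 → 6*tot < 22)))) ∧ (z > t + 2*x - 2 → (((3*tot > -3 ∨ z > 9) → (((4*z ≥ -22 ∧ pos ≥ 2*x - 9) → (((x + 2*z ≤ 3 ∧ tot > x - 4) → (4*z ≤ -19 → 3*tot < 7)) ∧ ((¬(x + 2*z ≤ 3 ∧ tot > x - 4)) → (4*t ≤ 2*z + 2 → 3*tot < 7)))) ∧ ((¬(4*z ≥ -22 ∧ pos ≥ 2*x - 9)) → (pos ≤ 2*z + 8 → 6*tot < 22)))) ∧ ((¬(3*tot > -3 ∨ z > 9)) → (3*x ≤ -6 ∧ 2*pos + x ≥ -2 ∧ ((2*z ≥ -4 ∧ pos ≥ 2*x - 9) → (((x + z ≤ 12 ∧ tot > x - 4) → (2*z ≤ -1 → 3*tot < 7)) ∧ ((¬(x + z ≤ 12 ∧ tot > x - 4)) → (4*t ≤ z - 7 → 3*tot < 7)))) ∧ ((¬(2*z ≥ -4 ∧ pos ≥ 2*x - 9)) → (pos ≤ z - 1 → 6*tot < 22))))))


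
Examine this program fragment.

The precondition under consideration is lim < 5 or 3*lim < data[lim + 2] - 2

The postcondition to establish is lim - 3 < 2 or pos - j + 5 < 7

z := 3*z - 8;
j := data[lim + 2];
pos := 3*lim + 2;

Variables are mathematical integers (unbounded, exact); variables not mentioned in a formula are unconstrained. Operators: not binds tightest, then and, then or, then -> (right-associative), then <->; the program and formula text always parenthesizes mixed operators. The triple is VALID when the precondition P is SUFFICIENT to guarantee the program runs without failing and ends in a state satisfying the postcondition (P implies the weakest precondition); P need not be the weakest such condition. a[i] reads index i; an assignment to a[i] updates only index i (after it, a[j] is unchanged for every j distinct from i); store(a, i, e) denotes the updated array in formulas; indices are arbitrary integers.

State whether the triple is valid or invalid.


Working backward. After the program, the postcondition lim - 3 < 2 or pos - j + 5 < 7 must hold; in canonical form it is lim < 5 or pos < j + 2.
Before pos := 3*lim + 2: lim < 5 or 3*lim < j
Before j := data[lim + 2]: lim < 5 or 3*lim < data[lim + 2]
Before z := 3*z - 8: lim < 5 or 3*lim < data[lim + 2]
The weakest precondition is lim < 5 or 3*lim < data[lim + 2].
Check whether lim < 5 or 3*lim < data[lim + 2] - 2 implies it.
Every state satisfying the precondition satisfies the weakest precondition: the implication holds.
Answer: valid


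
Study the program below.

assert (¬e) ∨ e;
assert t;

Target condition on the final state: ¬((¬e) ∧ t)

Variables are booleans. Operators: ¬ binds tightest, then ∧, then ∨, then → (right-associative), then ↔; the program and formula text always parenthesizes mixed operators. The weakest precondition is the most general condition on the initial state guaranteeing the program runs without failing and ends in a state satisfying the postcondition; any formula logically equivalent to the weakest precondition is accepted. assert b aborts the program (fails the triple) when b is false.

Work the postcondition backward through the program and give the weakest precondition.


Working backward. After the program, ¬((¬e) ∧ t) must hold.
Before assert t: t ∧ (¬((¬e) ∧ t))
Before assert (¬e) ∨ e: t ∧ (¬((¬e) ∧ t))
Answer: WP = t ∧ (¬((¬e) ∧ t))


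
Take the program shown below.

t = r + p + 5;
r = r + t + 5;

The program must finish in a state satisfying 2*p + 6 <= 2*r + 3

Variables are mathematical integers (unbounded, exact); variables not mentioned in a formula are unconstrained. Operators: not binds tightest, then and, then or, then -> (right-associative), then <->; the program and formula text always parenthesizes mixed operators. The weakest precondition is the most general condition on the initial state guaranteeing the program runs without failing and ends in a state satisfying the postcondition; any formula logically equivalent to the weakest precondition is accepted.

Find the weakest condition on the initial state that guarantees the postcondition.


Working backward. After the program, the postcondition 2*p + 6 <= 2*r + 3 must hold; in canonical form it is 2*p <= 2*r - 3.
Before r := r + t + 5: 2*p <= 2*r + 2*t + 7
Before t := r + p + 5: 4*r >= -17
Answer: WP = 4*r >= -17


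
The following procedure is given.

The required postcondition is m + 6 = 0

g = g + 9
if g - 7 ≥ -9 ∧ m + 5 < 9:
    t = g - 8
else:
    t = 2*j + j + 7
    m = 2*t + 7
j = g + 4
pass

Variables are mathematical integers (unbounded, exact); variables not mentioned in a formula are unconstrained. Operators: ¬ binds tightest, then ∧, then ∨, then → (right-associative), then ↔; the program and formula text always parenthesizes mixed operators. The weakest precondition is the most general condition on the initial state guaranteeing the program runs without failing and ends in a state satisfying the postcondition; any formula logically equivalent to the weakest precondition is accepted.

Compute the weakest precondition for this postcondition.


Working backward. After the program, the postcondition m + 6 = 0 must hold; in canonical form it is m = -6.
Before skip: m = -6
Before j := g + 4: m = -6
Then branch requires m = -6; else branch requires 6*j = -27.
Before the if: ((g ≥ -2 ∧ m < 4) → m = -6) ∧ ((¬(g ≥ -2 ∧ m < 4)) → 6*j = -27)
Before g := g + 9: ((g ≥ -11 ∧ m < 4) → m = -6) ∧ ((¬(g ≥ -11 ∧ m < 4)) → 6*j = -27)
Answer: WP = ((g ≥ -11 ∧ m < 4) → m = -6) ∧ ((¬(g ≥ -11 ∧ m < 4)) → 6*j = -27)


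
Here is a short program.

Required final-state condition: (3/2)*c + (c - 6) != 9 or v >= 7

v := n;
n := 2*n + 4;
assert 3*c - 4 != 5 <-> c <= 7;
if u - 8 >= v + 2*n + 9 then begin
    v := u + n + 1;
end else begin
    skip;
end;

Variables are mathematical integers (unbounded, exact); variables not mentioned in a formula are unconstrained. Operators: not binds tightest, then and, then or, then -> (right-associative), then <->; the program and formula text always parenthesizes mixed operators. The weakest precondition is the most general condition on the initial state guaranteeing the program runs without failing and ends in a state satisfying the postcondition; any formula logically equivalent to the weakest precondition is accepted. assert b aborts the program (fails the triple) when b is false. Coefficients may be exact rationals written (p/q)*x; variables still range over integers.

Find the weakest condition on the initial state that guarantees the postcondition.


Working backward. After the program, the postcondition (3/2)*c + (c - 6) != 9 or v >= 7 must hold; in canonical form it is (5/2)*c != 15 or v >= 7.
Then branch requires (5/2)*c != 15 or n + u >= 6; else branch requires (5/2)*c != 15 or v >= 7.
Before the if: (u >= 2*n + v + 17 -> ((5/2)*c != 15 or n + u >= 6)) and ((not (u >= 2*n + v + 17)) -> ((5/2)*c != 15 or v >= 7))
Before assert 3*c - 4 != 5 <-> c <= 7: (3*c != 9 <-> c <= 7) and (u >= 2*n + v + 17 -> ((5/2)*c != 15 or n + u >= 6)) and ((not (u >= 2*n + v + 17)) -> ((5/2)*c != 15 or v >= 7))
Before n := 2*n + 4: (3*c != 9 <-> c <= 7) and (u >= 4*n + v + 25 -> ((5/2)*c != 15 or 2*n + u >= 2)) and ((not (u >= 4*n + v + 25)) -> ((5/2)*c != 15 or v >= 7))
Before v := n: (3*c != 9 <-> c <= 7) and (u >= 5*n + 25 -> ((5/2)*c != 15 or 2*n + u >= 2)) and ((not (u >= 5*n + 25)) -> ((5/2)*c != 15 or n >= 7))
Answer: WP = (3*c != 9 <-> c <= 7) and (u >= 5*n + 25 -> ((5/2)*c != 15 or 2*n + u >= 2)) and ((not (u >= 5*n + 25)) -> ((5/2)*c != 15 or n >= 7))


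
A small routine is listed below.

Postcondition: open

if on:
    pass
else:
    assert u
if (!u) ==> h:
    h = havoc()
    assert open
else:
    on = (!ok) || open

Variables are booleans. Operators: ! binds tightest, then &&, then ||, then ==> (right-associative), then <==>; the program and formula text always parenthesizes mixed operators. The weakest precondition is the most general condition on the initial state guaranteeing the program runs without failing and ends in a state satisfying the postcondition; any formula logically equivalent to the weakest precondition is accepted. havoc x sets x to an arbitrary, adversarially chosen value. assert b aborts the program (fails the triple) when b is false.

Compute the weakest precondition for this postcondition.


Working backward. After the program, open must hold.
Then branch requires open; else branch requires open.
Before the if: (((!u) ==> h) ==> open) && ((!((!u) ==> h)) ==> open)
Then branch requires (((!u) ==> h) ==> open) && ((!((!u) ==> h)) ==> open); else branch requires u && (((!u) ==> h) ==> open) && ((!((!u) ==> h)) ==> open).
Before the if: (on ==> ((((!u) ==> h) ==> open) && ((!((!u) ==> h)) ==> open))) && ((!on) ==> (u && (((!u) ==> h) ==> open) && ((!((!u) ==> h)) ==> open)))
Answer: WP = (on ==> ((((!u) ==> h) ==> open) && ((!((!u) ==> h)) ==> open))) && ((!on) ==> (u && (((!u) ==> h) ==> open) && ((!((!u) ==> h)) ==> open)))


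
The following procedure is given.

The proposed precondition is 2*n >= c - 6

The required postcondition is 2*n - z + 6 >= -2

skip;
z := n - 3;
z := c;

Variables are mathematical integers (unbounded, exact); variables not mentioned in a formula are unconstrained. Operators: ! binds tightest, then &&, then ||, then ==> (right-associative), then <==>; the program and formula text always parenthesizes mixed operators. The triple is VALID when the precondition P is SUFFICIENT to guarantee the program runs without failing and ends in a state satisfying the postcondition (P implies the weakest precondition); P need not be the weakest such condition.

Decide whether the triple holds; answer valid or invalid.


Working backward. After the program, the postcondition 2*n - z + 6 >= -2 must hold; in canonical form it is 2*n >= z - 8.
Before z := c: 2*n >= c - 8
Before z := n - 3: 2*n >= c - 8
Before skip: 2*n >= c - 8
The weakest precondition is 2*n >= c - 8.
Check whether 2*n >= c - 6 implies it.
Every state satisfying the precondition satisfies the weakest precondition: the implication holds.
Answer: valid


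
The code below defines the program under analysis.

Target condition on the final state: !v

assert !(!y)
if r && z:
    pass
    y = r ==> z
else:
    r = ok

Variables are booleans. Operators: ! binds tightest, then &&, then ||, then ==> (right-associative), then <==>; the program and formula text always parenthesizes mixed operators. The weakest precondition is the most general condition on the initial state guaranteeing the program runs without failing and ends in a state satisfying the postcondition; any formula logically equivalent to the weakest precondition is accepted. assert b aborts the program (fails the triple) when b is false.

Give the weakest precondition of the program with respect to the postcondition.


Working backward. After the program, !v must hold.
Then branch requires !v; else branch requires !v.
Before the if: ((r && z) ==> (!v)) && ((!(r && z)) ==> (!v))
Before assert !(!y): y && ((r && z) ==> (!v)) && ((!(r && z)) ==> (!v))
Answer: WP = y && ((r && z) ==> (!v)) && ((!(r && z)) ==> (!v))


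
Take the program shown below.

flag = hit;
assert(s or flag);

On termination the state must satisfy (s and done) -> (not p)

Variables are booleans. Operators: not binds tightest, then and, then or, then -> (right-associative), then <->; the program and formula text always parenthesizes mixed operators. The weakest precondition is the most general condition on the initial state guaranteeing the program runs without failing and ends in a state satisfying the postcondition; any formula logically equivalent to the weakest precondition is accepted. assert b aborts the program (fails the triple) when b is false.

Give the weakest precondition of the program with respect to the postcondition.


Working backward. After the program, (s and done) -> (not p) must hold.
Before assert s or flag: (s or flag) and ((s and done) -> (not p))
Before flag := hit: (s or hit) and ((s and done) -> (not p))
Answer: WP = (s or hit) and ((s and done) -> (not p))
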